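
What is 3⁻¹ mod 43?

gcd(43, 3) = 1  (43 = 14·3 + 1, 3 = 3·1).
Back-substituting, 3·(-14) + 43·(1) = 1.
So 3·-14 ≡ 1 (mod 43), and -14 mod 43 = 29.

29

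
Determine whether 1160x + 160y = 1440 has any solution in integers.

yes

gcd(1160, 160) = 40  (1160 = 7×160 + 40, 160 = 4×40).
40 divides 1440, so integer solutions exist.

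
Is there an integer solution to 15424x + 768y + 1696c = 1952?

gcd(15424, 768) = 64.
gcd(64, 1696) = 32.
32 divides 1952, so integer solutions exist.

yes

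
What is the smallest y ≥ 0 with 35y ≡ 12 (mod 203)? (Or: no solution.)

no solution

gcd(203, 35) = 7.
7 does not divide 12, so the congruence has no solution.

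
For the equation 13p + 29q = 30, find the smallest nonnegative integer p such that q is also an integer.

9

gcd(29, 13):
  29 = 2·13 + 3
  13 = 4·3 + 1
  3 = 3·1
so gcd(29, 13) = 1.
1 divides 30, so solutions exist.
Back-substitute for Bézout coefficients:
  1 = 13 - 4·3
  ... = 13·(9) + 29·(-4)
Scale by 30/1 = 30: (p₀, q₀) = (270, -120).
General solution: p = 270 + 29t, q = -120 - 13t for integer t.
p ≥ 0: smallest is 270 mod 29 = 9 (at t = -9), with q = -3.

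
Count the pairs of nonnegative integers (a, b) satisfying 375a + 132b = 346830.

21

gcd(375, 132):
  375 = 2×132 + 111
  132 = 1×111 + 21
  111 = 5×21 + 6
  21 = 3×6 + 3
  6 = 2×3
so gcd(375, 132) = 3.
Back-substitute for Bézout coefficients:
  3 = 21 - 3×6
  ... = 375×(-19) + 132×(54)
Scale by 115610: one solution is (-2196590, 6242940). Reduce a mod 44: (22, 2565).
General: a = 22 + 44t, b = 2565 - 125t.
a ≥ 0 ⇒ t ≥ 0; b ≥ 0 ⇒ t ≤ 20. So t ∈ [0, 20]: 21 solutions.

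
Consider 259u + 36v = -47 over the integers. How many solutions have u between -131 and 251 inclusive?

gcd(259, 36) = 1  (259 = 7*36 + 7, 36 = 5*7 + 1, 7 = 7*1).
Back-substituting, 259*(-5) + 36*(36) = 1.
Scale by -47: particular solution (235, -1692); reduce u mod 36: (19, -138).
General solution: u = 19 + 36t, v = -138 - 259t for integer t.
-131 ≤ 19 + 36t ≤ 251 gives t ∈ [-4, 6], which is 11 values.

11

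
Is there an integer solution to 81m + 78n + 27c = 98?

gcd(81, 78) = 3  (81 = 1·78 + 3, 78 = 26·3).
gcd(3, 27) = 3.
3 does not divide 98 (remainder 2), so no integer solutions.

no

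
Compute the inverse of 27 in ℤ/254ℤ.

207

gcd(254, 27):
  254 = 9·27 + 11
  27 = 2·11 + 5
  11 = 2·5 + 1
  5 = 5·1
so gcd(254, 27) = 1.
Back-substitute for Bézout coefficients:
  1 = 11 - 2·5
  ... = 27·(-47) + 254·(5)
So 27·-47 ≡ 1 (mod 254), and -47 mod 254 = 207.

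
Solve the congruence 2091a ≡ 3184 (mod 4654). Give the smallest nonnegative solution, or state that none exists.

gcd(4654, 2091) = 1.
1 divides 3184, so solutions exist.
By Bézout, 2091*(-917) + 4654*(412) = 1.
So 2091*(-917) ≡ 1 (mod 4654); multiply by 3184: a ≡ -2919728 (mod 4654).
Smallest nonnegative: a = -2919728 mod 4654 = 2984.

2984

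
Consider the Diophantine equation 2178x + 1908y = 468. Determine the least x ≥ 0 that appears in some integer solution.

gcd(2178, 1908) = 18  (2178 = 1*1908 + 270, 1908 = 7*270 + 18, 270 = 15*18).
18 divides 468, so solutions exist.
Back-substituting, 2178*(-7) + 1908*(8) = 18.
Scale by 468/18 = 26: (x₀, y₀) = (-182, 208).
General solution: x = -182 + 106t, y = 208 - 121t for integer t.
x ≥ 0: smallest is -182 mod 106 = 30 (at t = 2), with y = -34.

30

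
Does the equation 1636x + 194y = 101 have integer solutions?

no

gcd(1636, 194) = 2  (1636 = 8·194 + 84, 194 = 2·84 + 26, 84 = 3·26 + 6, 26 = 4·6 + 2, 6 = 3·2).
2 does not divide 101 (remainder 1), so no integer solutions.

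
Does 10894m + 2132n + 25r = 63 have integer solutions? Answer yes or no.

gcd(10894, 2132):
  10894 = 5·2132 + 234
  2132 = 9·234 + 26
  234 = 9·26
so gcd(10894, 2132) = 26.
gcd(26, 25) = 1.
1 divides 63, so integer solutions exist.

yes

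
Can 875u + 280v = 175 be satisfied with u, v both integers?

yes

gcd(875, 280) = 35.
35 divides 175, so integer solutions exist.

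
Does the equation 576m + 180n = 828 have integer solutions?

gcd(576, 180):
  576 = 3·180 + 36
  180 = 5·36
so gcd(576, 180) = 36.
36 divides 828, so integer solutions exist.

yes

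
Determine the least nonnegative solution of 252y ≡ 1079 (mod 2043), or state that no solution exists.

no solution

gcd(2043, 252) = 9.
9 does not divide 1079, so the congruence has no solution.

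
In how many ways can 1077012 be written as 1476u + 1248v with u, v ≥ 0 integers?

7

gcd(1476, 1248):
  1476 = 1·1248 + 228
  1248 = 5·228 + 108
  228 = 2·108 + 12
  108 = 9·12
so gcd(1476, 1248) = 12.
Back-substitute for Bézout coefficients:
  12 = 228 - 2·108
  ... = 1476·(11) + 1248·(-13)
Scale by 89751: one solution is (987261, -1166763). Reduce u mod 104: (93, 753).
General: u = 93 + 104t, v = 753 - 123t.
u ≥ 0 ⇒ t ≥ 0; v ≥ 0 ⇒ t ≤ 6. So t ∈ [0, 6]: 7 solutions.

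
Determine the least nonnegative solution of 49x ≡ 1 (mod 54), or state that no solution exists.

gcd(54, 49) = 1.
1 divides 1, so solutions exist.
By Bézout, 49×(-11) + 54×(10) = 1.
So 49×(-11) ≡ 1 (mod 54); multiply by 1: x ≡ -11 (mod 54).
Smallest nonnegative: x = -11 mod 54 = 43.

43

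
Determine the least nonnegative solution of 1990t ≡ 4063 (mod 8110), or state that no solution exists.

no solution

gcd(8110, 1990):
  8110 = 4×1990 + 150
  1990 = 13×150 + 40
  150 = 3×40 + 30
  40 = 1×30 + 10
  30 = 3×10
so gcd(8110, 1990) = 10.
10 does not divide 4063, so the congruence has no solution.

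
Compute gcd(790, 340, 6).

2

gcd(790, 340) = 10.
gcd(10, 6) = 2.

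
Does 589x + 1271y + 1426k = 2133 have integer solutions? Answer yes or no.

gcd(1271, 589) = 31  (1271 = 2×589 + 93, 589 = 6×93 + 31, 93 = 3×31).
gcd(31, 1426) = 31.
31 does not divide 2133 (remainder 25), so no integer solutions.

no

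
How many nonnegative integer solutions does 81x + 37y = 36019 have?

12

gcd(81, 37) = 1.
By Bézout, 81*(16) + 37*(-35) = 1.
One solution: (29, 910).
General: x = 29 + 37t, y = 910 - 81t.
x ≥ 0 ⇒ t ≥ 0; y ≥ 0 ⇒ t ≤ 11. So t ∈ [0, 11]: 12 solutions.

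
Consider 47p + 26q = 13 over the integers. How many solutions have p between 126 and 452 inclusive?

gcd(47, 26) = 1.
By Bézout, 47×(5) + 26×(-9) = 1.
Particular solution: (13, -23).
General solution: p = 13 + 26t, q = -23 - 47t for integer t.
126 ≤ 13 + 26t ≤ 452 gives t ∈ [5, 16], which is 12 values.

12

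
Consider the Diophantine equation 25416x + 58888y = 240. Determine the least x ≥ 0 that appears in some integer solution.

gcd(58888, 25416):
  58888 = 2·25416 + 8056
  25416 = 3·8056 + 1248
  8056 = 6·1248 + 568
  1248 = 2·568 + 112
  568 = 5·112 + 8
  112 = 14·8
so gcd(58888, 25416) = 8.
8 divides 240, so solutions exist.
Back-substitute for Bézout coefficients:
  8 = 568 - 5·112
  ... = 25416·(-519) + 58888·(224)
Scale by 240/8 = 30: (x₀, y₀) = (-15570, 6720).
General solution: x = -15570 + 7361t, y = 6720 - 3177t for integer t.
x ≥ 0: smallest is -15570 mod 7361 = 6513 (at t = 3), with y = -2811.

6513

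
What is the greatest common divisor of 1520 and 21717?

19

gcd(21717, 1520) = 19  (21717 = 14×1520 + 437, 1520 = 3×437 + 209, 437 = 2×209 + 19, 209 = 11×19).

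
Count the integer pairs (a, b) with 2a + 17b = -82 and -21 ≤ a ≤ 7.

gcd(17, 2) = 1  (17 = 8*2 + 1, 2 = 2*1).
Back-substituting, 2*(-8) + 17*(1) = 1.
Scale by -82: particular solution (656, -82); reduce a mod 17: (10, -6).
General solution: a = 10 + 17t, b = -6 - 2t for integer t.
-21 ≤ 10 + 17t ≤ 7 gives t ∈ [-1, -1], which is 1 value.

1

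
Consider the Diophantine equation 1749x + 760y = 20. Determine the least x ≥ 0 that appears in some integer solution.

gcd(1749, 760) = 1.
1 divides 20, so solutions exist.
By Bézout, 1749×(229) + 760×(-527) = 1.
Scale by 20/1 = 20: (x₀, y₀) = (4580, -10540).
General solution: x = 4580 + 760t, y = -10540 - 1749t for integer t.
x ≥ 0: smallest is 4580 mod 760 = 20 (at t = -6), with y = -46.

20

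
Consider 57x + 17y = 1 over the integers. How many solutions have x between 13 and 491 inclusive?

gcd(57, 17) = 1.
By Bézout, 57·(3) + 17·(-10) = 1.
Particular solution: (3, -10).
General solution: x = 3 + 17t, y = -10 - 57t for integer t.
13 ≤ 3 + 17t ≤ 491 gives t ∈ [1, 28], which is 28 values.

28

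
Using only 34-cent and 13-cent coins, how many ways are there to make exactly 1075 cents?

2

Need nonnegative integers with 34j + 13k = 1075.
gcd(34, 13) = 1, and 34·(5) + 13·(-13) = 1.
So (j₀, k₀) = (5375, -13975); general j = 5375 + 13t, k = -13975 - 34t.
j ≥ 0 ⇒ t ≥ -413; k ≥ 0 ⇒ t ≤ -412. That's 2 values of t.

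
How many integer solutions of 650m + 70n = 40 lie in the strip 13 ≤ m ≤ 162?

21

gcd(650, 70):
  650 = 9×70 + 20
  70 = 3×20 + 10
  20 = 2×10
so gcd(650, 70) = 10.
Back-substitute for Bézout coefficients:
  10 = 70 - 3×20
  ... = 650×(-3) + 70×(28)
Scale by 4: particular solution (-12, 112); reduce m mod 7: (2, -18).
General solution: m = 2 + 7t, n = -18 - 65t for integer t.
13 ≤ 2 + 7t ≤ 162 gives t ∈ [2, 22], which is 21 values.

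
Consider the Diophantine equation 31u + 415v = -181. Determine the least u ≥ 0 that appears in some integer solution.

gcd(415, 31) = 1.
1 divides -181, so solutions exist.
By Bézout, 31*(-174) + 415*(13) = 1.
Scale by -181/1 = -181: (u₀, v₀) = (31494, -2353).
General solution: u = 31494 + 415t, v = -2353 - 31t for integer t.
u ≥ 0: smallest is 31494 mod 415 = 369 (at t = -75), with v = -28.

369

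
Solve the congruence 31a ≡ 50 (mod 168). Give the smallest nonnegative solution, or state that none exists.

110

gcd(168, 31) = 1  (168 = 5·31 + 13, 31 = 2·13 + 5, 13 = 2·5 + 3, 5 = 1·3 + 2, 3 = 1·2 + 1, 2 = 2·1).
1 divides 50, so solutions exist.
Back-substituting, 31·(-65) + 168·(12) = 1.
So 31·(-65) ≡ 1 (mod 168); multiply by 50: a ≡ -3250 (mod 168).
Smallest nonnegative: a = -3250 mod 168 = 110.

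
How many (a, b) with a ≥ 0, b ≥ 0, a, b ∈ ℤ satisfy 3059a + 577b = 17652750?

gcd(3059, 577) = 1  (3059 = 5*577 + 174, 577 = 3*174 + 55, 174 = 3*55 + 9, 55 = 6*9 + 1, 9 = 9*1).
Back-substituting, 3059*(-63) + 577*(334) = 1.
Scale by 17652750: one solution is (-1112123250, 5896018500). Reduce a mod 577: (398, 28484).
General: a = 398 + 577t, b = 28484 - 3059t.
a ≥ 0 ⇒ t ≥ 0; b ≥ 0 ⇒ t ≤ 9. So t ∈ [0, 9]: 10 solutions.

10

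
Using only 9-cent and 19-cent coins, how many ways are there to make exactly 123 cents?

Need nonnegative integers with 9j + 19k = 123.
gcd(9, 19) = 1, and 9·(-2) + 19·(1) = 1.
So (j₀, k₀) = (-246, 123); general j = -246 + 19t, k = 123 - 9t.
j ≥ 0 ⇒ t ≥ 13; k ≥ 0 ⇒ t ≤ 13. That's 1 value of t.

1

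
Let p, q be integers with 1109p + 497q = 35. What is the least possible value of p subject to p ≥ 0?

gcd(1109, 497):
  1109 = 2×497 + 115
  497 = 4×115 + 37
  115 = 3×37 + 4
  37 = 9×4 + 1
  4 = 4×1
so gcd(1109, 497) = 1.
1 divides 35, so solutions exist.
Back-substitute for Bézout coefficients:
  1 = 37 - 9×4
  ... = 1109×(-121) + 497×(270)
Scale by 35/1 = 35: (p₀, q₀) = (-4235, 9450).
General solution: p = -4235 + 497t, q = 9450 - 1109t for integer t.
p ≥ 0: smallest is -4235 mod 497 = 238 (at t = 9), with q = -531.

238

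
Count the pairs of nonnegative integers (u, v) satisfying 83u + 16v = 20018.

15

gcd(83, 16) = 1  (83 = 5·16 + 3, 16 = 5·3 + 1, 3 = 3·1).
Back-substituting, 83·(-5) + 16·(26) = 1.
Scale by 20018: one solution is (-100090, 520468). Reduce u mod 16: (6, 1220).
General: u = 6 + 16t, v = 1220 - 83t.
u ≥ 0 ⇒ t ≥ 0; v ≥ 0 ⇒ t ≤ 14. So t ∈ [0, 14]: 15 solutions.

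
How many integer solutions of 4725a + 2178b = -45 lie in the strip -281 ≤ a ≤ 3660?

gcd(4725, 2178) = 9  (4725 = 2*2178 + 369, 2178 = 5*369 + 333, 369 = 1*333 + 36, 333 = 9*36 + 9, 36 = 4*9).
Back-substituting, 4725*(-59) + 2178*(128) = 9.
Scale by -5: particular solution (295, -640); reduce a mod 242: (53, -115).
General solution: a = 53 + 242t, b = -115 - 525t for integer t.
-281 ≤ 53 + 242t ≤ 3660 gives t ∈ [-1, 14], which is 16 values.

16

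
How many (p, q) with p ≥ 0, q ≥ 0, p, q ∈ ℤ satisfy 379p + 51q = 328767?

gcd(379, 51) = 1  (379 = 7·51 + 22, 51 = 2·22 + 7, 22 = 3·7 + 1, 7 = 7·1).
Back-substituting, 379·(7) + 51·(-52) = 1.
Scale by 328767: one solution is (2301369, -17095884). Reduce p mod 51: (45, 6112).
General: p = 45 + 51t, q = 6112 - 379t.
p ≥ 0 ⇒ t ≥ 0; q ≥ 0 ⇒ t ≤ 16. So t ∈ [0, 16]: 17 solutions.

17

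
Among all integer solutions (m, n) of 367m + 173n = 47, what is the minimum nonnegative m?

167

gcd(367, 173) = 1  (367 = 2×173 + 21, 173 = 8×21 + 5, 21 = 4×5 + 1, 5 = 5×1).
1 divides 47, so solutions exist.
Back-substituting, 367×(33) + 173×(-70) = 1.
Scale by 47/1 = 47: (m₀, n₀) = (1551, -3290).
General solution: m = 1551 + 173t, n = -3290 - 367t for integer t.
m ≥ 0: smallest is 1551 mod 173 = 167 (at t = -8), with n = -354.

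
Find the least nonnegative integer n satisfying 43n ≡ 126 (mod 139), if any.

gcd(139, 43) = 1.
1 divides 126, so solutions exist.
By Bézout, 43×(-42) + 139×(13) = 1.
So 43×(-42) ≡ 1 (mod 139); multiply by 126: n ≡ -5292 (mod 139).
Smallest nonnegative: n = -5292 mod 139 = 129.

129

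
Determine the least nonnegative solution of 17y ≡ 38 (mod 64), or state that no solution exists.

gcd(64, 17):
  64 = 3×17 + 13
  17 = 1×13 + 4
  13 = 3×4 + 1
  4 = 4×1
so gcd(64, 17) = 1.
1 divides 38, so solutions exist.
Back-substitute for Bézout coefficients:
  1 = 13 - 3×4
  ... = 17×(-15) + 64×(4)
So 17×(-15) ≡ 1 (mod 64); multiply by 38: y ≡ -570 (mod 64).
Smallest nonnegative: y = -570 mod 64 = 6.

6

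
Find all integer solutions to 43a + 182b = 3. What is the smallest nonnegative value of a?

gcd(182, 43):
  182 = 4×43 + 10
  43 = 4×10 + 3
  10 = 3×3 + 1
  3 = 3×1
so gcd(182, 43) = 1.
1 divides 3, so solutions exist.
Back-substitute for Bézout coefficients:
  1 = 10 - 3×3
  ... = 43×(-55) + 182×(13)
Scale by 3/1 = 3: (a₀, b₀) = (-165, 39).
General solution: a = -165 + 182t, b = 39 - 43t for integer t.
a ≥ 0: smallest is -165 mod 182 = 17 (at t = 1), with b = -4.

17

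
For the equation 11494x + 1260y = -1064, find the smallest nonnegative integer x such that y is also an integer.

gcd(11494, 1260):
  11494 = 9*1260 + 154
  1260 = 8*154 + 28
  154 = 5*28 + 14
  28 = 2*14
so gcd(11494, 1260) = 14.
14 divides -1064, so solutions exist.
Back-substitute for Bézout coefficients:
  14 = 154 - 5*28
  ... = 11494*(41) + 1260*(-374)
Scale by -1064/14 = -76: (x₀, y₀) = (-3116, 28424).
General solution: x = -3116 + 90t, y = 28424 - 821t for integer t.
x ≥ 0: smallest is -3116 mod 90 = 34 (at t = 35), with y = -311.

34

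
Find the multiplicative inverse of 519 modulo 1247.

889

gcd(1247, 519):
  1247 = 2·519 + 209
  519 = 2·209 + 101
  209 = 2·101 + 7
  101 = 14·7 + 3
  7 = 2·3 + 1
  3 = 3·1
so gcd(1247, 519) = 1.
Back-substitute for Bézout coefficients:
  1 = 7 - 2·3
  ... = 519·(-358) + 1247·(149)
So 519·-358 ≡ 1 (mod 1247), and -358 mod 1247 = 889.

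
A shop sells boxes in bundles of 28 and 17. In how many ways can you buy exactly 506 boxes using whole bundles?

1

Need nonnegative integers with 28j + 17k = 506.
gcd(28, 17) = 1, and 28·(-3) + 17·(5) = 1.
So (j₀, k₀) = (-1518, 2530); general j = -1518 + 17t, k = 2530 - 28t.
j ≥ 0 ⇒ t ≥ 90; k ≥ 0 ⇒ t ≤ 90. That's 1 value of t.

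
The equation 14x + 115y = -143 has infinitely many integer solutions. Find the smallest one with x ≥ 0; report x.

113

gcd(115, 14):
  115 = 8×14 + 3
  14 = 4×3 + 2
  3 = 1×2 + 1
  2 = 2×1
so gcd(115, 14) = 1.
1 divides -143, so solutions exist.
Back-substitute for Bézout coefficients:
  1 = 3 - 1×2
  ... = 14×(-41) + 115×(5)
Scale by -143/1 = -143: (x₀, y₀) = (5863, -715).
General solution: x = 5863 + 115t, y = -715 - 14t for integer t.
x ≥ 0: smallest is 5863 mod 115 = 113 (at t = -50), with y = -15.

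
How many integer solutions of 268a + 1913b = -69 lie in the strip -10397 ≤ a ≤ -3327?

gcd(1913, 268):
  1913 = 7*268 + 37
  268 = 7*37 + 9
  37 = 4*9 + 1
  9 = 9*1
so gcd(1913, 268) = 1.
Back-substitute for Bézout coefficients:
  1 = 37 - 4*9
  ... = 268*(-207) + 1913*(29)
Scale by -69: particular solution (14283, -2001); reduce a mod 1913: (892, -125).
General solution: a = 892 + 1913t, b = -125 - 268t for integer t.
-10397 ≤ 892 + 1913t ≤ -3327 gives t ∈ [-5, -3], which is 3 values.

3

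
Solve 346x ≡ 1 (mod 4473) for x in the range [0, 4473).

3400

gcd(4473, 346) = 1.
By Bézout, 346·(-1073) + 4473·(83) = 1.
So 346·-1073 ≡ 1 (mod 4473), and -1073 mod 4473 = 3400.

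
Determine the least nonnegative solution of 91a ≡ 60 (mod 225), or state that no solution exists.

60

gcd(225, 91) = 1  (225 = 2*91 + 43, 91 = 2*43 + 5, 43 = 8*5 + 3, 5 = 1*3 + 2, 3 = 1*2 + 1, 2 = 2*1).
1 divides 60, so solutions exist.
Back-substituting, 91*(-89) + 225*(36) = 1.
So 91*(-89) ≡ 1 (mod 225); multiply by 60: a ≡ -5340 (mod 225).
Smallest nonnegative: a = -5340 mod 225 = 60.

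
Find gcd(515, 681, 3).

gcd(681, 515) = 1.
gcd(1, 3) = 1.

1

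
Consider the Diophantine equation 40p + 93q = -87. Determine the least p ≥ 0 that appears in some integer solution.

42

gcd(93, 40):
  93 = 2*40 + 13
  40 = 3*13 + 1
  13 = 13*1
so gcd(93, 40) = 1.
1 divides -87, so solutions exist.
Back-substitute for Bézout coefficients:
  1 = 40 - 3*13
  ... = 40*(7) + 93*(-3)
Scale by -87/1 = -87: (p₀, q₀) = (-609, 261).
General solution: p = -609 + 93t, q = 261 - 40t for integer t.
p ≥ 0: smallest is -609 mod 93 = 42 (at t = 7), with q = -19.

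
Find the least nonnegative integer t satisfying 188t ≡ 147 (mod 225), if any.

69

gcd(225, 188) = 1.
1 divides 147, so solutions exist.
By Bézout, 188·(-73) + 225·(61) = 1.
So 188·(-73) ≡ 1 (mod 225); multiply by 147: t ≡ -10731 (mod 225).
Smallest nonnegative: t = -10731 mod 225 = 69.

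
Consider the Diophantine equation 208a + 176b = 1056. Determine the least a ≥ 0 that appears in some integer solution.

0

gcd(208, 176):
  208 = 1×176 + 32
  176 = 5×32 + 16
  32 = 2×16
so gcd(208, 176) = 16.
16 divides 1056, so solutions exist.
Back-substitute for Bézout coefficients:
  16 = 176 - 5×32
  ... = 208×(-5) + 176×(6)
Scale by 1056/16 = 66: (a₀, b₀) = (-330, 396).
General solution: a = -330 + 11t, b = 396 - 13t for integer t.
a ≥ 0: smallest is -330 mod 11 = 0 (at t = 30), with b = 6.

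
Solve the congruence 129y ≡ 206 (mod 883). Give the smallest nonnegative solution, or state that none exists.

gcd(883, 129) = 1.
1 divides 206, so solutions exist.
By Bézout, 129*(-397) + 883*(58) = 1.
So 129*(-397) ≡ 1 (mod 883); multiply by 206: y ≡ -81782 (mod 883).
Smallest nonnegative: y = -81782 mod 883 = 337.

337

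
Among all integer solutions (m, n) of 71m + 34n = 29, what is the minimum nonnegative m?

gcd(71, 34) = 1  (71 = 2×34 + 3, 34 = 11×3 + 1, 3 = 3×1).
1 divides 29, so solutions exist.
Back-substituting, 71×(-11) + 34×(23) = 1.
Scale by 29/1 = 29: (m₀, n₀) = (-319, 667).
General solution: m = -319 + 34t, n = 667 - 71t for integer t.
m ≥ 0: smallest is -319 mod 34 = 21 (at t = 10), with n = -43.

21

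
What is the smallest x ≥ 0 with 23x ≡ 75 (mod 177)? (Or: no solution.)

111

gcd(177, 23) = 1  (177 = 7×23 + 16, 23 = 1×16 + 7, 16 = 2×7 + 2, 7 = 3×2 + 1, 2 = 2×1).
1 divides 75, so solutions exist.
Back-substituting, 23×(77) + 177×(-10) = 1.
So 23×(77) ≡ 1 (mod 177); multiply by 75: x ≡ 5775 (mod 177).
Smallest nonnegative: x = 5775 mod 177 = 111.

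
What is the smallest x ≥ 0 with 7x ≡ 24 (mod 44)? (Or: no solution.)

16

gcd(44, 7):
  44 = 6*7 + 2
  7 = 3*2 + 1
  2 = 2*1
so gcd(44, 7) = 1.
1 divides 24, so solutions exist.
Back-substitute for Bézout coefficients:
  1 = 7 - 3*2
  ... = 7*(19) + 44*(-3)
So 7*(19) ≡ 1 (mod 44); multiply by 24: x ≡ 456 (mod 44).
Smallest nonnegative: x = 456 mod 44 = 16.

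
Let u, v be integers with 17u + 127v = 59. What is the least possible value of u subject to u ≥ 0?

gcd(127, 17):
  127 = 7*17 + 8
  17 = 2*8 + 1
  8 = 8*1
so gcd(127, 17) = 1.
1 divides 59, so solutions exist.
Back-substitute for Bézout coefficients:
  1 = 17 - 2*8
  ... = 17*(15) + 127*(-2)
Scale by 59/1 = 59: (u₀, v₀) = (885, -118).
General solution: u = 885 + 127t, v = -118 - 17t for integer t.
u ≥ 0: smallest is 885 mod 127 = 123 (at t = -6), with v = -16.

123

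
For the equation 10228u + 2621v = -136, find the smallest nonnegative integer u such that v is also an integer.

2212

gcd(10228, 2621) = 1  (10228 = 3×2621 + 2365, 2621 = 1×2365 + 256, 2365 = 9×256 + 61, 256 = 4×61 + 12, 61 = 5×12 + 1, 12 = 12×1).
1 divides -136, so solutions exist.
Back-substituting, 10228×(215) + 2621×(-839) = 1.
Scale by -136/1 = -136: (u₀, v₀) = (-29240, 114104).
General solution: u = -29240 + 2621t, v = 114104 - 10228t for integer t.
u ≥ 0: smallest is -29240 mod 2621 = 2212 (at t = 12), with v = -8632.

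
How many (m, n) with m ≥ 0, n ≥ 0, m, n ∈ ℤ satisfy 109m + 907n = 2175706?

gcd(907, 109):
  907 = 8×109 + 35
  109 = 3×35 + 4
  35 = 8×4 + 3
  4 = 1×3 + 1
  3 = 3×1
so gcd(907, 109) = 1.
Back-substitute for Bézout coefficients:
  1 = 4 - 1×3
  ... = 109×(233) + 907×(-28)
Scale by 2175706: one solution is (506939498, -60919768). Reduce m mod 907: (872, 2294).
General: m = 872 + 907t, n = 2294 - 109t.
m ≥ 0 ⇒ t ≥ 0; n ≥ 0 ⇒ t ≤ 21. So t ∈ [0, 21]: 22 solutions.

22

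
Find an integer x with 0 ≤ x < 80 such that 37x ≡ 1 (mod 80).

gcd(80, 37) = 1.
By Bézout, 37*(13) + 80*(-6) = 1.
So 37*13 ≡ 1 (mod 80), and 13 mod 80 = 13.

13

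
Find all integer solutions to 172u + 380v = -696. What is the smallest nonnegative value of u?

gcd(380, 172) = 4.
4 divides -696, so solutions exist.
By Bézout, 172·(42) + 380·(-19) = 4.
Scale by -696/4 = -174: (u₀, v₀) = (-7308, 3306).
General solution: u = -7308 + 95t, v = 3306 - 43t for integer t.
u ≥ 0: smallest is -7308 mod 95 = 7 (at t = 77), with v = -5.

7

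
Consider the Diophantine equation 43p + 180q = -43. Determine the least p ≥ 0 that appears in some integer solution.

gcd(180, 43):
  180 = 4×43 + 8
  43 = 5×8 + 3
  8 = 2×3 + 2
  3 = 1×2 + 1
  2 = 2×1
so gcd(180, 43) = 1.
1 divides -43, so solutions exist.
Back-substitute for Bézout coefficients:
  1 = 3 - 1×2
  ... = 43×(67) + 180×(-16)
Scale by -43/1 = -43: (p₀, q₀) = (-2881, 688).
General solution: p = -2881 + 180t, q = 688 - 43t for integer t.
p ≥ 0: smallest is -2881 mod 180 = 179 (at t = 17), with q = -43.

179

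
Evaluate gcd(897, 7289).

1

gcd(7289, 897):
  7289 = 8×897 + 113
  897 = 7×113 + 106
  113 = 1×106 + 7
  106 = 15×7 + 1
  7 = 7×1
so gcd(7289, 897) = 1.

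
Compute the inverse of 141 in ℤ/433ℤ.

43

gcd(433, 141):
  433 = 3*141 + 10
  141 = 14*10 + 1
  10 = 10*1
so gcd(433, 141) = 1.
Back-substitute for Bézout coefficients:
  1 = 141 - 14*10
  ... = 141*(43) + 433*(-14)
So 141*43 ≡ 1 (mod 433), and 43 mod 433 = 43.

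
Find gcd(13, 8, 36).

1

gcd(13, 8) = 1  (13 = 1*8 + 5, 8 = 1*5 + 3, 5 = 1*3 + 2, 3 = 1*2 + 1, 2 = 2*1).
gcd(1, 36) = 1.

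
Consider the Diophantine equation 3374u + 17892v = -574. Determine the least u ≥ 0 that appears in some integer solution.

493

gcd(17892, 3374):
  17892 = 5×3374 + 1022
  3374 = 3×1022 + 308
  1022 = 3×308 + 98
  308 = 3×98 + 14
  98 = 7×14
so gcd(17892, 3374) = 14.
14 divides -574, so solutions exist.
Back-substitute for Bézout coefficients:
  14 = 308 - 3×98
  ... = 3374×(175) + 17892×(-33)
Scale by -574/14 = -41: (u₀, v₀) = (-7175, 1353).
General solution: u = -7175 + 1278t, v = 1353 - 241t for integer t.
u ≥ 0: smallest is -7175 mod 1278 = 493 (at t = 6), with v = -93.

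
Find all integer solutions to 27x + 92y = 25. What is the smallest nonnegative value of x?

gcd(92, 27) = 1.
1 divides 25, so solutions exist.
By Bézout, 27·(-17) + 92·(5) = 1.
Scale by 25/1 = 25: (x₀, y₀) = (-425, 125).
General solution: x = -425 + 92t, y = 125 - 27t for integer t.
x ≥ 0: smallest is -425 mod 92 = 35 (at t = 5), with y = -10.

35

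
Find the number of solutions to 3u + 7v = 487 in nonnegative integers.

23

gcd(7, 3) = 1  (7 = 2·3 + 1, 3 = 3·1).
Back-substituting, 3·(-2) + 7·(1) = 1.
Scale by 487: one solution is (-974, 487). Reduce u mod 7: (6, 67).
General: u = 6 + 7t, v = 67 - 3t.
u ≥ 0 ⇒ t ≥ 0; v ≥ 0 ⇒ t ≤ 22. So t ∈ [0, 22]: 23 solutions.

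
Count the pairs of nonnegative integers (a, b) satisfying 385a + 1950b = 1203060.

8

gcd(1950, 385) = 5  (1950 = 5·385 + 25, 385 = 15·25 + 10, 25 = 2·10 + 5, 10 = 2·5).
Back-substituting, 385·(-157) + 1950·(31) = 5.
Scale by 240612: one solution is (-37776084, 7458972). Reduce a mod 390: (96, 598).
General: a = 96 + 390t, b = 598 - 77t.
a ≥ 0 ⇒ t ≥ 0; b ≥ 0 ⇒ t ≤ 7. So t ∈ [0, 7]: 8 solutions.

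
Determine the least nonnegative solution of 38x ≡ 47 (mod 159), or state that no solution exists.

64

gcd(159, 38):
  159 = 4·38 + 7
  38 = 5·7 + 3
  7 = 2·3 + 1
  3 = 3·1
so gcd(159, 38) = 1.
1 divides 47, so solutions exist.
Back-substitute for Bézout coefficients:
  1 = 7 - 2·3
  ... = 38·(-46) + 159·(11)
So 38·(-46) ≡ 1 (mod 159); multiply by 47: x ≡ -2162 (mod 159).
Smallest nonnegative: x = -2162 mod 159 = 64.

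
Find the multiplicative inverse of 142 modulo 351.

220

gcd(351, 142) = 1.
By Bézout, 142×(-131) + 351×(53) = 1.
So 142×-131 ≡ 1 (mod 351), and -131 mod 351 = 220.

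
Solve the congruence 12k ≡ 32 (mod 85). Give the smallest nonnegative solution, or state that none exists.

gcd(85, 12) = 1  (85 = 7·12 + 1, 12 = 12·1).
1 divides 32, so solutions exist.
Back-substituting, 12·(-7) + 85·(1) = 1.
So 12·(-7) ≡ 1 (mod 85); multiply by 32: k ≡ -224 (mod 85).
Smallest nonnegative: k = -224 mod 85 = 31.

31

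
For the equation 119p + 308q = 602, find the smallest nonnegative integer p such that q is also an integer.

18

gcd(308, 119) = 7.
7 divides 602, so solutions exist.
By Bézout, 119·(13) + 308·(-5) = 7.
Scale by 602/7 = 86: (p₀, q₀) = (1118, -430).
General solution: p = 1118 + 44t, q = -430 - 17t for integer t.
p ≥ 0: smallest is 1118 mod 44 = 18 (at t = -25), with q = -5.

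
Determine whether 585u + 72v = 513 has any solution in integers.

yes

gcd(585, 72):
  585 = 8*72 + 9
  72 = 8*9
so gcd(585, 72) = 9.
9 divides 513, so integer solutions exist.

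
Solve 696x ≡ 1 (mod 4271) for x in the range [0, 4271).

gcd(4271, 696) = 1  (4271 = 6*696 + 95, 696 = 7*95 + 31, 95 = 3*31 + 2, 31 = 15*2 + 1, 2 = 2*1).
Back-substituting, 696*(2068) + 4271*(-337) = 1.
So 696*2068 ≡ 1 (mod 4271), and 2068 mod 4271 = 2068.

2068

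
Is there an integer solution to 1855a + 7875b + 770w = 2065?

gcd(7875, 1855) = 35.
gcd(35, 770) = 35.
35 divides 2065, so integer solutions exist.

yes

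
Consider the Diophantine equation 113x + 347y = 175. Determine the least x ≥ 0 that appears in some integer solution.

gcd(347, 113):
  347 = 3×113 + 8
  113 = 14×8 + 1
  8 = 8×1
so gcd(347, 113) = 1.
1 divides 175, so solutions exist.
Back-substitute for Bézout coefficients:
  1 = 113 - 14×8
  ... = 113×(43) + 347×(-14)
Scale by 175/1 = 175: (x₀, y₀) = (7525, -2450).
General solution: x = 7525 + 347t, y = -2450 - 113t for integer t.
x ≥ 0: smallest is 7525 mod 347 = 238 (at t = -21), with y = -77.

238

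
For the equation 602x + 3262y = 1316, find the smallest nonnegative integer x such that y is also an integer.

gcd(3262, 602):
  3262 = 5·602 + 252
  602 = 2·252 + 98
  252 = 2·98 + 56
  98 = 1·56 + 42
  56 = 1·42 + 14
  42 = 3·14
so gcd(3262, 602) = 14.
14 divides 1316, so solutions exist.
Back-substitute for Bézout coefficients:
  14 = 56 - 1·42
  ... = 602·(-65) + 3262·(12)
Scale by 1316/14 = 94: (x₀, y₀) = (-6110, 1128).
General solution: x = -6110 + 233t, y = 1128 - 43t for integer t.
x ≥ 0: smallest is -6110 mod 233 = 181 (at t = 27), with y = -33.

181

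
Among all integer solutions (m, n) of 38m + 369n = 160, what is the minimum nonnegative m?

179

gcd(369, 38):
  369 = 9·38 + 27
  38 = 1·27 + 11
  27 = 2·11 + 5
  11 = 2·5 + 1
  5 = 5·1
so gcd(369, 38) = 1.
1 divides 160, so solutions exist.
Back-substitute for Bézout coefficients:
  1 = 11 - 2·5
  ... = 38·(68) + 369·(-7)
Scale by 160/1 = 160: (m₀, n₀) = (10880, -1120).
General solution: m = 10880 + 369t, n = -1120 - 38t for integer t.
m ≥ 0: smallest is 10880 mod 369 = 179 (at t = -29), with n = -18.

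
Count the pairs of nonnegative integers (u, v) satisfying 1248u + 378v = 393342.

gcd(1248, 378) = 6.
By Bézout, 1248·(10) + 378·(-33) = 6.
One solution: (55, 859).
General: u = 55 + 63t, v = 859 - 208t.
u ≥ 0 ⇒ t ≥ 0; v ≥ 0 ⇒ t ≤ 4. So t ∈ [0, 4]: 5 solutions.

5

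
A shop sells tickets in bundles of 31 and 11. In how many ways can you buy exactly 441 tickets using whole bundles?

Need nonnegative integers with 31j + 11k = 441.
gcd(31, 11) = 1, and 31·(5) + 11·(-14) = 1.
So (j₀, k₀) = (2205, -6174); general j = 2205 + 11t, k = -6174 - 31t.
j ≥ 0 ⇒ t ≥ -200; k ≥ 0 ⇒ t ≤ -200. That's 1 value of t.

1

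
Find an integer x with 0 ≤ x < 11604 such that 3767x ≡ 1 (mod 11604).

10187

gcd(11604, 3767) = 1  (11604 = 3·3767 + 303, 3767 = 12·303 + 131, 303 = 2·131 + 41, 131 = 3·41 + 8, 41 = 5·8 + 1, 8 = 8·1).
Back-substituting, 3767·(-1417) + 11604·(460) = 1.
So 3767·-1417 ≡ 1 (mod 11604), and -1417 mod 11604 = 10187.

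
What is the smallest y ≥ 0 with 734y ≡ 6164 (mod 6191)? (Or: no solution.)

gcd(6191, 734) = 1.
1 divides 6164, so solutions exist.
By Bézout, 734×(-1999) + 6191×(237) = 1.
So 734×(-1999) ≡ 1 (mod 6191); multiply by 6164: y ≡ -12321836 (mod 6191).
Smallest nonnegative: y = -12321836 mod 6191 = 4445.

4445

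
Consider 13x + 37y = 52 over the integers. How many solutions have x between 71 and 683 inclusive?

17

gcd(37, 13) = 1.
By Bézout, 13·(-17) + 37·(6) = 1.
Particular solution: (4, 0).
General solution: x = 4 + 37t, y = 0 - 13t for integer t.
71 ≤ 4 + 37t ≤ 683 gives t ∈ [2, 18], which is 17 values.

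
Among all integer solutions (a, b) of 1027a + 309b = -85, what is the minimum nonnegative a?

gcd(1027, 309):
  1027 = 3×309 + 100
  309 = 3×100 + 9
  100 = 11×9 + 1
  9 = 9×1
so gcd(1027, 309) = 1.
1 divides -85, so solutions exist.
Back-substitute for Bézout coefficients:
  1 = 100 - 11×9
  ... = 1027×(34) + 309×(-113)
Scale by -85/1 = -85: (a₀, b₀) = (-2890, 9605).
General solution: a = -2890 + 309t, b = 9605 - 1027t for integer t.
a ≥ 0: smallest is -2890 mod 309 = 200 (at t = 10), with b = -665.

200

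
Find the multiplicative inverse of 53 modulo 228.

185

gcd(228, 53) = 1  (228 = 4×53 + 16, 53 = 3×16 + 5, 16 = 3×5 + 1, 5 = 5×1).
Back-substituting, 53×(-43) + 228×(10) = 1.
So 53×-43 ≡ 1 (mod 228), and -43 mod 228 = 185.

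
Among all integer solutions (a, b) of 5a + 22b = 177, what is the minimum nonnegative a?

gcd(22, 5) = 1.
1 divides 177, so solutions exist.
By Bézout, 5·(9) + 22·(-2) = 1.
Scale by 177/1 = 177: (a₀, b₀) = (1593, -354).
General solution: a = 1593 + 22t, b = -354 - 5t for integer t.
a ≥ 0: smallest is 1593 mod 22 = 9 (at t = -72), with b = 6.

9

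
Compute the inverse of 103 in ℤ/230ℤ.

gcd(230, 103):
  230 = 2*103 + 24
  103 = 4*24 + 7
  24 = 3*7 + 3
  7 = 2*3 + 1
  3 = 3*1
so gcd(230, 103) = 1.
Back-substitute for Bézout coefficients:
  1 = 7 - 2*3
  ... = 103*(67) + 230*(-30)
So 103*67 ≡ 1 (mod 230), and 67 mod 230 = 67.

67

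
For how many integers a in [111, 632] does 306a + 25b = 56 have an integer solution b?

21

gcd(306, 25):
  306 = 12·25 + 6
  25 = 4·6 + 1
  6 = 6·1
so gcd(306, 25) = 1.
Back-substitute for Bézout coefficients:
  1 = 25 - 4·6
  ... = 306·(-4) + 25·(49)
Scale by 56: particular solution (-224, 2744); reduce a mod 25: (1, -10).
General solution: a = 1 + 25t, b = -10 - 306t for integer t.
111 ≤ 1 + 25t ≤ 632 gives t ∈ [5, 25], which is 21 values.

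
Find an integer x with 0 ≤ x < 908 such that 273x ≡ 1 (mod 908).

153

gcd(908, 273) = 1  (908 = 3*273 + 89, 273 = 3*89 + 6, 89 = 14*6 + 5, 6 = 1*5 + 1, 5 = 5*1).
Back-substituting, 273*(153) + 908*(-46) = 1.
So 273*153 ≡ 1 (mod 908), and 153 mod 908 = 153.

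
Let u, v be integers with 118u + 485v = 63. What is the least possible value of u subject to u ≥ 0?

391

gcd(485, 118):
  485 = 4·118 + 13
  118 = 9·13 + 1
  13 = 13·1
so gcd(485, 118) = 1.
1 divides 63, so solutions exist.
Back-substitute for Bézout coefficients:
  1 = 118 - 9·13
  ... = 118·(37) + 485·(-9)
Scale by 63/1 = 63: (u₀, v₀) = (2331, -567).
General solution: u = 2331 + 485t, v = -567 - 118t for integer t.
u ≥ 0: smallest is 2331 mod 485 = 391 (at t = -4), with v = -95.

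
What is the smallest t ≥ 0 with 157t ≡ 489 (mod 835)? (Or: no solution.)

gcd(835, 157) = 1.
1 divides 489, so solutions exist.
By Bézout, 157×(-117) + 835×(22) = 1.
So 157×(-117) ≡ 1 (mod 835); multiply by 489: t ≡ -57213 (mod 835).
Smallest nonnegative: t = -57213 mod 835 = 402.

402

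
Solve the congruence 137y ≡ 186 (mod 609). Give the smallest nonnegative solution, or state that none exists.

477

gcd(609, 137):
  609 = 4*137 + 61
  137 = 2*61 + 15
  61 = 4*15 + 1
  15 = 15*1
so gcd(609, 137) = 1.
1 divides 186, so solutions exist.
Back-substitute for Bézout coefficients:
  1 = 61 - 4*15
  ... = 137*(-40) + 609*(9)
So 137*(-40) ≡ 1 (mod 609); multiply by 186: y ≡ -7440 (mod 609).
Smallest nonnegative: y = -7440 mod 609 = 477.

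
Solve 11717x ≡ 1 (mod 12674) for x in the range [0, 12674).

gcd(12674, 11717) = 1  (12674 = 1*11717 + 957, 11717 = 12*957 + 233, 957 = 4*233 + 25, 233 = 9*25 + 8, 25 = 3*8 + 1, 8 = 8*1).
Back-substituting, 11717*(-1523) + 12674*(1408) = 1.
So 11717*-1523 ≡ 1 (mod 12674), and -1523 mod 12674 = 11151.

11151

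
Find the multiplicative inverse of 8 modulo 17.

15

gcd(17, 8) = 1  (17 = 2×8 + 1, 8 = 8×1).
Back-substituting, 8×(-2) + 17×(1) = 1.
So 8×-2 ≡ 1 (mod 17), and -2 mod 17 = 15.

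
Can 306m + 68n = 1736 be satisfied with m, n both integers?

no

gcd(306, 68) = 34  (306 = 4·68 + 34, 68 = 2·34).
34 does not divide 1736 (remainder 2), so no integer solutions.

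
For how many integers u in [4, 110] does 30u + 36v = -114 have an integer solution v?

18

gcd(36, 30) = 6  (36 = 1·30 + 6, 30 = 5·6).
Back-substituting, 30·(-1) + 36·(1) = 6.
Scale by -19: particular solution (19, -19); reduce u mod 6: (1, -4).
General solution: u = 1 + 6t, v = -4 - 5t for integer t.
4 ≤ 1 + 6t ≤ 110 gives t ∈ [1, 18], which is 18 values.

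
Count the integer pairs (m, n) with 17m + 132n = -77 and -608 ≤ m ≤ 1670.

17

gcd(132, 17) = 1.
By Bézout, 17·(-31) + 132·(4) = 1.
Particular solution: (11, -2).
General solution: m = 11 + 132t, n = -2 - 17t for integer t.
-608 ≤ 11 + 132t ≤ 1670 gives t ∈ [-4, 12], which is 17 values.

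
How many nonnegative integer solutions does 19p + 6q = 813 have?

gcd(19, 6) = 1  (19 = 3×6 + 1, 6 = 6×1).
Back-substituting, 19×(1) + 6×(-3) = 1.
Scale by 813: one solution is (813, -2439). Reduce p mod 6: (3, 126).
General: p = 3 + 6t, q = 126 - 19t.
p ≥ 0 ⇒ t ≥ 0; q ≥ 0 ⇒ t ≤ 6. So t ∈ [0, 6]: 7 solutions.

7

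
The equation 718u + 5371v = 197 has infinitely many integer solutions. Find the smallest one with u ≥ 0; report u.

gcd(5371, 718):
  5371 = 7×718 + 345
  718 = 2×345 + 28
  345 = 12×28 + 9
  28 = 3×9 + 1
  9 = 9×1
so gcd(5371, 718) = 1.
1 divides 197, so solutions exist.
Back-substitute for Bézout coefficients:
  1 = 28 - 3×9
  ... = 718×(576) + 5371×(-77)
Scale by 197/1 = 197: (u₀, v₀) = (113472, -15169).
General solution: u = 113472 + 5371t, v = -15169 - 718t for integer t.
u ≥ 0: smallest is 113472 mod 5371 = 681 (at t = -21), with v = -91.

681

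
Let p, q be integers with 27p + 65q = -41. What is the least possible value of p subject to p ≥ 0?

gcd(65, 27) = 1.
1 divides -41, so solutions exist.
By Bézout, 27*(-12) + 65*(5) = 1.
Scale by -41/1 = -41: (p₀, q₀) = (492, -205).
General solution: p = 492 + 65t, q = -205 - 27t for integer t.
p ≥ 0: smallest is 492 mod 65 = 37 (at t = -7), with q = -16.

37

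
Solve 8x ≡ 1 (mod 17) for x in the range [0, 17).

15

gcd(17, 8) = 1.
By Bézout, 8·(-2) + 17·(1) = 1.
So 8·-2 ≡ 1 (mod 17), and -2 mod 17 = 15.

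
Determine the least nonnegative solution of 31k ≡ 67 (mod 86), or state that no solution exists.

gcd(86, 31):
  86 = 2·31 + 24
  31 = 1·24 + 7
  24 = 3·7 + 3
  7 = 2·3 + 1
  3 = 3·1
so gcd(86, 31) = 1.
1 divides 67, so solutions exist.
Back-substitute for Bézout coefficients:
  1 = 7 - 2·3
  ... = 31·(25) + 86·(-9)
So 31·(25) ≡ 1 (mod 86); multiply by 67: k ≡ 1675 (mod 86).
Smallest nonnegative: k = 1675 mod 86 = 41.

41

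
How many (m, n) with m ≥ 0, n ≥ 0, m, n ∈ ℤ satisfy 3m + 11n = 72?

gcd(11, 3) = 1  (11 = 3×3 + 2, 3 = 1×2 + 1, 2 = 2×1).
Back-substituting, 3×(4) + 11×(-1) = 1.
Scale by 72: one solution is (288, -72). Reduce m mod 11: (2, 6).
General: m = 2 + 11t, n = 6 - 3t.
m ≥ 0 ⇒ t ≥ 0; n ≥ 0 ⇒ t ≤ 2. So t ∈ [0, 2]: 3 solutions.

3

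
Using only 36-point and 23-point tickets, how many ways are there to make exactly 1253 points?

1

Need nonnegative integers with 36j + 23k = 1253.
gcd(36, 23) = 1, and 36·(-7) + 23·(11) = 1.
So (j₀, k₀) = (-8771, 13783); general j = -8771 + 23t, k = 13783 - 36t.
j ≥ 0 ⇒ t ≥ 382; k ≥ 0 ⇒ t ≤ 382. That's 1 value of t.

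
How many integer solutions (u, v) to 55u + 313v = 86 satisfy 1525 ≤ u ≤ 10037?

gcd(313, 55):
  313 = 5×55 + 38
  55 = 1×38 + 17
  38 = 2×17 + 4
  17 = 4×4 + 1
  4 = 4×1
so gcd(313, 55) = 1.
Back-substitute for Bézout coefficients:
  1 = 17 - 4×4
  ... = 55×(74) + 313×(-13)
Scale by 86: particular solution (6364, -1118); reduce u mod 313: (104, -18).
General solution: u = 104 + 313t, v = -18 - 55t for integer t.
1525 ≤ 104 + 313t ≤ 10037 gives t ∈ [5, 31], which is 27 values.

27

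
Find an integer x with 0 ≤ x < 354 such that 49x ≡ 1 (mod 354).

gcd(354, 49) = 1.
By Bézout, 49×(-65) + 354×(9) = 1.
So 49×-65 ≡ 1 (mod 354), and -65 mod 354 = 289.

289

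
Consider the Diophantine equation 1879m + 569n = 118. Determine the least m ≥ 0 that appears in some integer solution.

gcd(1879, 569):
  1879 = 3*569 + 172
  569 = 3*172 + 53
  172 = 3*53 + 13
  53 = 4*13 + 1
  13 = 13*1
so gcd(1879, 569) = 1.
1 divides 118, so solutions exist.
Back-substitute for Bézout coefficients:
  1 = 53 - 4*13
  ... = 1879*(-43) + 569*(142)
Scale by 118/1 = 118: (m₀, n₀) = (-5074, 16756).
General solution: m = -5074 + 569t, n = 16756 - 1879t for integer t.
m ≥ 0: smallest is -5074 mod 569 = 47 (at t = 9), with n = -155.

47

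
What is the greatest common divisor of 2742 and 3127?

gcd(3127, 2742):
  3127 = 1*2742 + 385
  2742 = 7*385 + 47
  385 = 8*47 + 9
  47 = 5*9 + 2
  9 = 4*2 + 1
  2 = 2*1
so gcd(3127, 2742) = 1.

1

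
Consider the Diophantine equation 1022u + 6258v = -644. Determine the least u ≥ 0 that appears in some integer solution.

428

gcd(6258, 1022) = 14.
14 divides -644, so solutions exist.
By Bézout, 1022×(49) + 6258×(-8) = 14.
Scale by -644/14 = -46: (u₀, v₀) = (-2254, 368).
General solution: u = -2254 + 447t, v = 368 - 73t for integer t.
u ≥ 0: smallest is -2254 mod 447 = 428 (at t = 6), with v = -70.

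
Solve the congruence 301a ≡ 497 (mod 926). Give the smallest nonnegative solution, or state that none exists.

217

gcd(926, 301):
  926 = 3*301 + 23
  301 = 13*23 + 2
  23 = 11*2 + 1
  2 = 2*1
so gcd(926, 301) = 1.
1 divides 497, so solutions exist.
Back-substitute for Bézout coefficients:
  1 = 23 - 11*2
  ... = 301*(-443) + 926*(144)
So 301*(-443) ≡ 1 (mod 926); multiply by 497: a ≡ -220171 (mod 926).
Smallest nonnegative: a = -220171 mod 926 = 217.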